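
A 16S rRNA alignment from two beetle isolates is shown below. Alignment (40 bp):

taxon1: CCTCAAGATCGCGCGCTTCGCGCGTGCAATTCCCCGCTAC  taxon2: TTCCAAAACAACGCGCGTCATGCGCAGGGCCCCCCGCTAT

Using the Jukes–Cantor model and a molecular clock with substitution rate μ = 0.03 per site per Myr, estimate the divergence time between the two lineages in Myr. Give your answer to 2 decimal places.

11.45

The sequences differ at 18 of 40 sites, so p = 18/40 = 0.45.
d = −(3/4) ln(1 − 4p/3) = −0.75 ln(1 − 0.6) = −0.75 ln(0.4)
  = −0.75 × (-0.916291) = 0.687218 substitutions/site.
Under a molecular clock d = 2μt, so t = d/(2μ) = 0.687218 / (2 × 0.03) = 11.45 Myr.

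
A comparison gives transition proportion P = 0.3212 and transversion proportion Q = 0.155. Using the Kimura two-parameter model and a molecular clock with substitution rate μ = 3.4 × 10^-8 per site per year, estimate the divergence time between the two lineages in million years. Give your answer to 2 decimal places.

13.10

Under the Kimura two-parameter model, d = −½ ln(1 − 2P − Q) − ¼ ln(1 − 2Q).
1 − 2P − Q = 0.2026, giving −½ ln(0.2026) = 0.798261.
1 − 2Q = 0.69, giving −¼ ln(0.69) = 0.092766.
d = 0.798261 + 0.092766 = 0.891027.
Under a molecular clock d = 2μt, so t = d/(2μ) = 0.891027 / (2 × 3.4 × 10^-8) = 13.10 million years.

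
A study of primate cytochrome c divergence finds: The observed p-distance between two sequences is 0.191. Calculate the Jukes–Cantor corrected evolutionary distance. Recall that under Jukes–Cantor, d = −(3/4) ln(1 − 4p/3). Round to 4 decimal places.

0.2204

d = −(3/4) ln(1 − 4p/3) = −0.75 ln(1 − 0.254667) = −0.75 ln(0.745333)
  = −0.75 × (-0.293924) = 0.220443 substitutions/site.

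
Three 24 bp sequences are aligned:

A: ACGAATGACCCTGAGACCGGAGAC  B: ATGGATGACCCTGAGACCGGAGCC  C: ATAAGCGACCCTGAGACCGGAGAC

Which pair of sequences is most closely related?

A and B

A–B: 3/24 differ, p = 0.125, d = 0.137.
A–C: 4/24 differ, p = 0.167, d = 0.188.
B–C: 5/24 differ, p = 0.208, d = 0.244.
The smallest distance is between A and B.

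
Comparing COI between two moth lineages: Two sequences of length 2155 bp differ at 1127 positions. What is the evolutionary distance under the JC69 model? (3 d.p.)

0.896

p = 1127/2155 ≈ 0.52297.
d = −(3/4) ln(1 − 4p/3) = −0.75 ln(1 − 0.697293) = −0.75 ln(0.302707)
  = −0.75 × (-1.194990) = 0.896243 substitutions/site.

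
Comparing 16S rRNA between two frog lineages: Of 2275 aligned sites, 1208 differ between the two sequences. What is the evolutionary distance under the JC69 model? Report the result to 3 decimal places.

p = 1208/2275 ≈ 0.530989.
d = −(3/4) ln(1 − 4p/3) = −0.75 ln(1 − 0.707985) = −0.75 ln(0.292015)
  = −0.75 × (-1.230950) = 0.923213 substitutions/site.

0.923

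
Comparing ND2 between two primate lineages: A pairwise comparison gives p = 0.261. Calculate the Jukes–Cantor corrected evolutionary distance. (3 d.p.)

d = −(3/4) ln(1 − 4p/3) = −0.75 ln(1 − 0.348) = −0.75 ln(0.652)
  = −0.75 × (-0.427711) = 0.320783 substitutions/site.

0.321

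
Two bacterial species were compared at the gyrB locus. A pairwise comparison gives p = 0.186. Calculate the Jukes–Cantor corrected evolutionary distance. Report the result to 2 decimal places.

d = −(3/4) ln(1 − 4p/3) = −0.75 ln(1 − 0.248) = −0.75 ln(0.752)
  = −0.75 × (-0.285019) = 0.213764 substitutions/site.

0.21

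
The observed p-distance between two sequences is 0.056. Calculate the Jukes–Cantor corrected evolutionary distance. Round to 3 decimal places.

0.058

d = −(3/4) ln(1 − 4p/3) = −0.75 ln(1 − 0.074667) = −0.75 ln(0.925333)
  = −0.75 × (-0.077602) = 0.058202 substitutions/site.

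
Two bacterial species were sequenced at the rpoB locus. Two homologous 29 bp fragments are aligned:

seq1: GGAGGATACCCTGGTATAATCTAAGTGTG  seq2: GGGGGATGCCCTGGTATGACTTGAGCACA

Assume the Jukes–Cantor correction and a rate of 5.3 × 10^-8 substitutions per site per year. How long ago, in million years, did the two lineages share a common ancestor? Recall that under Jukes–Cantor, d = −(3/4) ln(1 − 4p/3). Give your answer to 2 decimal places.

The sequences differ at 10 of 29 sites (3, 8, 18, 20, 21, 23, 26, 27, 28, 29), so p = 10/29 ≈ 0.344828.
d = −(3/4) ln(1 − 4p/3) = −0.75 ln(1 − 0.459771) = −0.75 ln(0.540229)
  = −0.75 × (-0.615762) = 0.461822 substitutions/site.
Under a molecular clock d = 2μt, so t = d/(2μ) = 0.461822 / (2 × 5.3 × 10^-8) = 4.36 million years.

4.36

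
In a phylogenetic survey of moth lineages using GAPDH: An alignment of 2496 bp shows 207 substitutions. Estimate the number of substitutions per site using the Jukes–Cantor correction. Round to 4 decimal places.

0.0879

p = 207/2496 ≈ 0.082933.
d = −(3/4) ln(1 − 4p/3) = −0.75 ln(1 − 0.110577) = −0.75 ln(0.889423)
  = −0.75 × (-0.117182) = 0.087887 substitutions/site.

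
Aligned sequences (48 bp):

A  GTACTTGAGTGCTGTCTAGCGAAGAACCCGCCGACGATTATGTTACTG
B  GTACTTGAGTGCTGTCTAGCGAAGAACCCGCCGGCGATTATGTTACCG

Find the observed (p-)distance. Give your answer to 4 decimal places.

0.0417

The sequences differ at 2 of 48 positions (sites 34, 47).
p = 2/48 = 0.041666… ≈ 0.0417 (to 4 d.p.).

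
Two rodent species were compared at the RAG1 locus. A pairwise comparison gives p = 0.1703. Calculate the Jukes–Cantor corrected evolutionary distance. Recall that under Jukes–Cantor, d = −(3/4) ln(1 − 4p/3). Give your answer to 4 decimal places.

d = −(3/4) ln(1 − 4p/3) = −0.75 ln(1 − 0.227067) = −0.75 ln(0.772933)
  = −0.75 × (-0.257563) = 0.193172 substitutions/site.

0.1932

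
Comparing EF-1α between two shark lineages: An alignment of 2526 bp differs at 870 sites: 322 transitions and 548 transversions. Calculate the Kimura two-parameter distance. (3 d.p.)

P = 322/2526 ≈ 0.127474 and Q = 548/2526 ≈ 0.216944.
Under the Kimura two-parameter model, d = −½ ln(1 − 2P − Q) − ¼ ln(1 − 2Q).
1 − 2P − Q = 0.528108, giving −½ ln(0.528108) = 0.319227.
1 − 2Q = 0.566112, giving −¼ ln(0.566112) = 0.142241.
d = 0.319227 + 0.142241 = 0.461468.

0.461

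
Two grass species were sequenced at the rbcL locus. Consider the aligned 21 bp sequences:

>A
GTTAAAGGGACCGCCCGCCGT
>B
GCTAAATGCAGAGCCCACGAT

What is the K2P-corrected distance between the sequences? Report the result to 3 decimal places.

Of 21 sites, 3 differences are transitions and 5 are transversions, so P = 3/21 ≈ 0.142857 and Q = 5/21 ≈ 0.238095.
Under the Kimura two-parameter model, d = −½ ln(1 − 2P − Q) − ¼ ln(1 − 2Q).
1 − 2P − Q = 0.476191, giving −½ ln(0.476191) = 0.370968.
1 − 2Q = 0.52381, giving −¼ ln(0.52381) = 0.161657.
d = 0.370968 + 0.161657 = 0.532625.

0.533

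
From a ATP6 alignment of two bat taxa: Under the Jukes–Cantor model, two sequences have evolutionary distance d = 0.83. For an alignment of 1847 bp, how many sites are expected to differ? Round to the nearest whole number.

Invert JC69: p = (3/4)(1 − e^(−4d/3)) = 0.75 × (1 − e^(-1.106667)) = 0.75 × (1 − 0.330659) = 0.502006.
Expected differing sites = pL ≈ 0.502006 × 1847 = 927.205082 ≈ 927.

927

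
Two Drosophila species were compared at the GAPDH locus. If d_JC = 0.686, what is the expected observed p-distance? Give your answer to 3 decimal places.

0.450

p = (3/4)(1 − e^(−4d/3)) = 0.75 × (1 − e^(-0.914667)) = 0.75 × (1 − 0.400650) = 0.449513.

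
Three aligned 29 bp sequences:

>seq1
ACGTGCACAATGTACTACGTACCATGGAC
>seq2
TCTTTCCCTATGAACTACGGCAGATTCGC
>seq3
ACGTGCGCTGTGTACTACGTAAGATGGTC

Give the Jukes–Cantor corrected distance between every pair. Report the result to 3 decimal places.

d(seq1,seq2) = 0.683, d(seq1,seq3) = 0.242, d(seq2,seq3) = 0.529

seq1–seq2: 13/29 sites differ → p ≈ 0.448276, d = −0.75 ln(1 − 0.597701) = 0.682920 ≈ 0.683.
seq1–seq3: 6/29 sites differ → p ≈ 0.206897, d = −0.75 ln(1 − 0.275863) = 0.242081 ≈ 0.242.
seq2–seq3: 11/29 sites differ → p ≈ 0.37931, d = −0.75 ln(1 − 0.505747) = 0.528531 ≈ 0.529.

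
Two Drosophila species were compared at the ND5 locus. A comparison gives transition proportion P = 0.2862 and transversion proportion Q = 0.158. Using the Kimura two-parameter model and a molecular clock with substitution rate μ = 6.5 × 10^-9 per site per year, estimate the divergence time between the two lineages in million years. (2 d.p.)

57.72

Under the Kimura two-parameter model, d = −½ ln(1 − 2P − Q) − ¼ ln(1 − 2Q).
1 − 2P − Q = 0.2696, giving −½ ln(0.2696) = 0.655408.
1 − 2Q = 0.684, giving −¼ ln(0.684) = 0.094949.
d = 0.655408 + 0.094949 = 0.750357.
Under a molecular clock d = 2μt, so t = d/(2μ) = 0.750357 / (2 × 6.5 × 10^-9) = 57.72 million years.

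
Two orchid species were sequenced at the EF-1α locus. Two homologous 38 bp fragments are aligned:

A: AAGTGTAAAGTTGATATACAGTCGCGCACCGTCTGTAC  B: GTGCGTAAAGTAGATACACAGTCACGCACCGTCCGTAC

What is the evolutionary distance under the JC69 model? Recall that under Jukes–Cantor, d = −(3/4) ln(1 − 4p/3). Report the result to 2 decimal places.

0.21

The sequences differ at 7 of 38 sites (1, 2, 4, 12, 17, 24, 34), so p = 7/38 ≈ 0.184211.
d = −(3/4) ln(1 − 4p/3) = −0.75 ln(1 − 0.245615) = −0.75 ln(0.754385)
  = −0.75 × (-0.281852) = 0.211389 substitutions/site.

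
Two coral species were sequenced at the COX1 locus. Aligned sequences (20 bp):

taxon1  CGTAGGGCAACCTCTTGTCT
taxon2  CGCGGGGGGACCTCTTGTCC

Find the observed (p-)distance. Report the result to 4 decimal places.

0.2500

The sequences differ at 5 of 20 positions (sites 3, 4, 8, 9, 20).
p = 5/20 = 0.2500.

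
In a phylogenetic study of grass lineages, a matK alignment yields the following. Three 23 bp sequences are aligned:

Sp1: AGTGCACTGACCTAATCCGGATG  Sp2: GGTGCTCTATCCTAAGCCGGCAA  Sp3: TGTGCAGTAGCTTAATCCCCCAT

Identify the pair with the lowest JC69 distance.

Sp1 and Sp2

Sp1–Sp2: 8/23 differ, p = 0.348, d = 0.467.
Sp1–Sp3: 10/23 differ, p = 0.435, d = 0.650.
Sp2–Sp3: 9/23 differ, p = 0.391, d = 0.553.
The smallest distance is between Sp1 and Sp2.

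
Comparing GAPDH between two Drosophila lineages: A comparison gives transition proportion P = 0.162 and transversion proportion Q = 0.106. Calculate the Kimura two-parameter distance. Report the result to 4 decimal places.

Under the Kimura two-parameter model, d = −½ ln(1 − 2P − Q) − ¼ ln(1 − 2Q).
1 − 2P − Q = 0.57, giving −½ ln(0.57) = 0.281059.
1 − 2Q = 0.788, giving −¼ ln(0.788) = 0.059564.
d = 0.281059 + 0.059564 = 0.340623.

0.3406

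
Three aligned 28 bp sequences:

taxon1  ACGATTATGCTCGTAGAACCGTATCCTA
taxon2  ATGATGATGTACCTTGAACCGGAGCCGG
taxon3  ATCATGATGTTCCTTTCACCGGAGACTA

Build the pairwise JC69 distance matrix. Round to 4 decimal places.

taxon1–taxon2: 10/28 sites differ → p ≈ 0.357143, d = −0.75 ln(1 − 0.476191) = 0.484971 ≈ 0.4850.
taxon1–taxon3: 11/28 sites differ → p ≈ 0.392857, d = −0.75 ln(1 − 0.523809) = 0.556452 ≈ 0.5565.
taxon2–taxon3: 7/28 sites differ → p = 0.25, d = −0.75 ln(1 − 0.333333) = 0.304098 ≈ 0.3041.

d(taxon1,taxon2) = 0.4850, d(taxon1,taxon3) = 0.5565, d(taxon2,taxon3) = 0.3041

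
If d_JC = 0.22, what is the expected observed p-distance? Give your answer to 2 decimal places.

p = (3/4)(1 − e^(−4d/3)) = 0.75 × (1 − e^(-0.293333)) = 0.75 × (1 − 0.745774) = 0.190670.

0.19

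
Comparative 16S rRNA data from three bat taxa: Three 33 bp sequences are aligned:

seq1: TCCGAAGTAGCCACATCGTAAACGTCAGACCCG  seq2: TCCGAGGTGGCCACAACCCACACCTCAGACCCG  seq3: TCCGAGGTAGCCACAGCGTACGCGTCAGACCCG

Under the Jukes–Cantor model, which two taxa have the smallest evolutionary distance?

seq1 and seq3

seq1–seq2: 7/33 differ, p = 0.212, d = 0.249.
seq1–seq3: 4/33 differ, p = 0.121, d = 0.132.
seq2–seq3: 6/33 differ, p = 0.182, d = 0.208.
The smallest distance is between seq1 and seq3.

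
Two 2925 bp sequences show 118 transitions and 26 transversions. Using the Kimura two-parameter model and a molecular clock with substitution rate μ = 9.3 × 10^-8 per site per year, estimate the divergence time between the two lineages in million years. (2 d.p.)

0.28

P = 118/2925 ≈ 0.040342 and Q = 26/2925 ≈ 0.008889.
Under the Kimura two-parameter model, d = −½ ln(1 − 2P − Q) − ¼ ln(1 − 2Q).
1 − 2P − Q = 0.910427, giving −½ ln(0.910427) = 0.046921.
1 − 2Q = 0.982222, giving −¼ ln(0.982222) = 0.004484.
d = 0.046921 + 0.004484 = 0.051405.
Under a molecular clock d = 2μt, so t = d/(2μ) = 0.051405 / (2 × 9.3 × 10^-8) = 0.28 million years.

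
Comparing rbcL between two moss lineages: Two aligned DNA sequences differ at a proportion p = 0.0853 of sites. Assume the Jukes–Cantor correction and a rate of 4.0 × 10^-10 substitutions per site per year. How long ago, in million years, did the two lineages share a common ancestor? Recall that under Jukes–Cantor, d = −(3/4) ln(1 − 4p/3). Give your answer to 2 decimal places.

d = −(3/4) ln(1 − 4p/3) = −0.75 ln(1 − 0.113733) = −0.75 ln(0.886267)
  = −0.75 × (-0.120737) = 0.090553 substitutions/site.
Under a molecular clock d = 2μt, so t = d/(2μ) = 0.090553 / (2 × 4.0 × 10^-10) = 113.19 million years.

113.19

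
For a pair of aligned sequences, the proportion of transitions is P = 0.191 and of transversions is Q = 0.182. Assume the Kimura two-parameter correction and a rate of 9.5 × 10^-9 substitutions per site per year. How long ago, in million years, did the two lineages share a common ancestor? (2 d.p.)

27.80

Under the Kimura two-parameter model, d = −½ ln(1 − 2P − Q) − ¼ ln(1 − 2Q).
1 − 2P − Q = 0.436, giving −½ ln(0.436) = 0.415057.
1 − 2Q = 0.636, giving −¼ ln(0.636) = 0.113139.
d = 0.415057 + 0.113139 = 0.528196.
Under a molecular clock d = 2μt, so t = d/(2μ) = 0.528196 / (2 × 9.5 × 10^-9) = 27.80 million years.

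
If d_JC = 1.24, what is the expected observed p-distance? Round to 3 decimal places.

p = (3/4)(1 − e^(−4d/3)) = 0.75 × (1 − e^(-1.653333)) = 0.75 × (1 − 0.191411) = 0.606442.

0.606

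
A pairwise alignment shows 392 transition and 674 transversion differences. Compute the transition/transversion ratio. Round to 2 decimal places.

0.58

R = 392/674 = 0.581602… ≈ 0.58 (to 2 d.p.).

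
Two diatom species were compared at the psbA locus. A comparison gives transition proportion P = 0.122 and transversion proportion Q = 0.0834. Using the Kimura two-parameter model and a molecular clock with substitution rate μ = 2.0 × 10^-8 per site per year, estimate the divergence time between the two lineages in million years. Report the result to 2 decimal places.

6.10

Under the Kimura two-parameter model, d = −½ ln(1 − 2P − Q) − ¼ ln(1 − 2Q).
1 − 2P − Q = 0.6726, giving −½ ln(0.6726) = 0.198302.
1 − 2Q = 0.8332, giving −¼ ln(0.8332) = 0.045620.
d = 0.198302 + 0.045620 = 0.243922.
Under a molecular clock d = 2μt, so t = d/(2μ) = 0.243922 / (2 × 2.0 × 10^-8) = 6.10 million years.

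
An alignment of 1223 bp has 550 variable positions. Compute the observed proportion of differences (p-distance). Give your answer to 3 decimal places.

p = 550/1223 = 0.449713… ≈ 0.450 (to 3 d.p.).

0.450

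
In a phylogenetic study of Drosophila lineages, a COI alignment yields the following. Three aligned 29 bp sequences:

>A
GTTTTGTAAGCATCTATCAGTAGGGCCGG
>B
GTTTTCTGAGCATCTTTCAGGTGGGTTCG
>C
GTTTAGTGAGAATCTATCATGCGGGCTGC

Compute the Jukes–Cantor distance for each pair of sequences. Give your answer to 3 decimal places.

A–B: 8/29 sites differ → p ≈ 0.275862, d = −0.75 ln(1 − 0.367816) = 0.343931 ≈ 0.344.
A–C: 8/29 sites differ → p ≈ 0.275862, d = −0.75 ln(1 − 0.367816) = 0.343931 ≈ 0.344.
B–C: 9/29 sites differ → p ≈ 0.310345, d = −0.75 ln(1 − 0.413793) = 0.400562 ≈ 0.401.

d(A,B) = 0.344, d(A,C) = 0.344, d(B,C) = 0.401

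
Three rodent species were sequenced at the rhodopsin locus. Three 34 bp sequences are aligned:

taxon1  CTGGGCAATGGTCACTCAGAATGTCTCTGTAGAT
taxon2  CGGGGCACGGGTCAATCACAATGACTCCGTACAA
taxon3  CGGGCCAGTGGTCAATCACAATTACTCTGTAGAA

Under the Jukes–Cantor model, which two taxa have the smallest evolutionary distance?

taxon2 and taxon3

taxon1–taxon2: 9/34 differ, p = 0.265, d = 0.326.
taxon1–taxon3: 8/34 differ, p = 0.235, d = 0.282.
taxon2–taxon3: 6/34 differ, p = 0.176, d = 0.201.
The smallest distance is between taxon2 and taxon3.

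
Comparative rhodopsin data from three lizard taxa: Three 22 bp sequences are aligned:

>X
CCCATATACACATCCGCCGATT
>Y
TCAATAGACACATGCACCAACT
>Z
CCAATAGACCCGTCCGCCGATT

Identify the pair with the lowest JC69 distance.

X–Y: 7/22 differ, p = 0.318, d = 0.414.
X–Z: 4/22 differ, p = 0.182, d = 0.208.
Y–Z: 7/22 differ, p = 0.318, d = 0.414.
The smallest distance is between X and Z.

X and Z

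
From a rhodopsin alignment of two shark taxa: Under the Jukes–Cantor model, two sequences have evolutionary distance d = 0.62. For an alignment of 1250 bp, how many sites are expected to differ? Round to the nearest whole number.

Invert JC69: p = (3/4)(1 − e^(−4d/3)) = 0.75 × (1 − e^(-0.826667)) = 0.75 × (1 − 0.437505) = 0.421871.
Expected differing sites = pL ≈ 0.421871 × 1250 = 527.33875 ≈ 527.

527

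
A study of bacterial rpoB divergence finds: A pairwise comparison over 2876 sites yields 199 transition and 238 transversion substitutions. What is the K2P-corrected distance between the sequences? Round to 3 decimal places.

P = 199/2876 ≈ 0.069193 and Q = 238/2876 ≈ 0.082754.
Under the Kimura two-parameter model, d = −½ ln(1 − 2P − Q) − ¼ ln(1 − 2Q).
1 − 2P − Q = 0.77886, giving −½ ln(0.77886) = 0.124962.
1 − 2Q = 0.834492, giving −¼ ln(0.834492) = 0.045233.
d = 0.124962 + 0.045233 = 0.170195.

0.170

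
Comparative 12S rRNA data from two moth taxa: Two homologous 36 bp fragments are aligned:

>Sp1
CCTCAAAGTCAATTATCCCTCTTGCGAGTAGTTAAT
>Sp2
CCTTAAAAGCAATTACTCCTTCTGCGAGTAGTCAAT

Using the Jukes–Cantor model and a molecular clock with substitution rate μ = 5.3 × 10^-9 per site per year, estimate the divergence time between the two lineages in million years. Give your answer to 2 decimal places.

The sequences differ at 8 of 36 sites (4, 8, 9, 16, 17, 21, 22, 33), so p = 8/36 ≈ 0.222222.
d = −(3/4) ln(1 − 4p/3) = −0.75 ln(1 − 0.296296) = −0.75 ln(0.703704)
  = −0.75 × (-0.351397) = 0.263548 substitutions/site.
Under a molecular clock d = 2μt, so t = d/(2μ) = 0.263548 / (2 × 5.3 × 10^-9) = 24.86 million years.

24.86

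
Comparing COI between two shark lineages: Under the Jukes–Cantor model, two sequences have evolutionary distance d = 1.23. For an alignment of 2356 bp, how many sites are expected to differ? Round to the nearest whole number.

1424

Invert JC69: p = (3/4)(1 − e^(−4d/3)) = 0.75 × (1 − e^(-1.64)) = 0.75 × (1 − 0.193980) = 0.604515.
Expected differing sites = pL ≈ 0.604515 × 2356 = 1424.23734 ≈ 1424.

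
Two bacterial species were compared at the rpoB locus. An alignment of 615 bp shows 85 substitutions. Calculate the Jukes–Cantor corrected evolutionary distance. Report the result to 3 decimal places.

0.153

p = 85/615 ≈ 0.138211.
d = −(3/4) ln(1 − 4p/3) = −0.75 ln(1 − 0.184281) = −0.75 ln(0.815719)
  = −0.75 × (-0.203685) = 0.152764 substitutions/site.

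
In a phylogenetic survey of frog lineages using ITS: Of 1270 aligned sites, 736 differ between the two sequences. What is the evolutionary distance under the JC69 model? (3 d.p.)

p = 736/1270 ≈ 0.579528.
d = −(3/4) ln(1 − 4p/3) = −0.75 ln(1 − 0.772704) = −0.75 ln(0.227296)
  = −0.75 × (-1.481502) = 1.111127 substitutions/site.

1.111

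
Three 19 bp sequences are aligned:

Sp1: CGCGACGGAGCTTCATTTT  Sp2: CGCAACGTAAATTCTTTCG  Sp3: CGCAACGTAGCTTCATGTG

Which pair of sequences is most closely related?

Sp1–Sp2: 7/19 differ, p = 0.368, d = 0.507.
Sp1–Sp3: 4/19 differ, p = 0.211, d = 0.247.
Sp2–Sp3: 5/19 differ, p = 0.263, d = 0.324.
The smallest distance is between Sp1 and Sp3.

Sp1 and Sp3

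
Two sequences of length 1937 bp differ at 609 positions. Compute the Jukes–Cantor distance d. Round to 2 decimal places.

0.41

p = 609/1937 ≈ 0.314404.
d = −(3/4) ln(1 − 4p/3) = −0.75 ln(1 − 0.419205) = −0.75 ln(0.580795)
  = −0.75 × (-0.543357) = 0.407518 substitutions/site.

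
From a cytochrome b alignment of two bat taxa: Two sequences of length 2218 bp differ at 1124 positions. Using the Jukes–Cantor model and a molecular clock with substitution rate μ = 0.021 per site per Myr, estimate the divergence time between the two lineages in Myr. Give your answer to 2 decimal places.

20.11

p = 1124/2218 ≈ 0.506763.
d = −(3/4) ln(1 − 4p/3) = −0.75 ln(1 − 0.675684) = −0.75 ln(0.324316)
  = −0.75 × (-1.126037) = 0.844528 substitutions/site.
Under a molecular clock d = 2μt, so t = d/(2μ) = 0.844528 / (2 × 0.021) = 20.11 Myr.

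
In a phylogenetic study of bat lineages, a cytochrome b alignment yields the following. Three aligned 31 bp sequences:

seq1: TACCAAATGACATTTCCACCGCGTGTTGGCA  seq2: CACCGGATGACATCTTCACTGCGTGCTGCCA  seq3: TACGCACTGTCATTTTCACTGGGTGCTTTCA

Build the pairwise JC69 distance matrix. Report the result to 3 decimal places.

d(seq1,seq2) = 0.316, d(seq1,seq3) = 0.422, d(seq2,seq3) = 0.422

seq1–seq2: 8/31 sites differ → p ≈ 0.258065, d = −0.75 ln(1 − 0.344087) = 0.316295 ≈ 0.316.
seq1–seq3: 10/31 sites differ → p ≈ 0.322581, d = −0.75 ln(1 − 0.430108) = 0.421731 ≈ 0.422.
seq2–seq3: 10/31 sites differ → p ≈ 0.322581, d = −0.75 ln(1 − 0.430108) = 0.421731 ≈ 0.422.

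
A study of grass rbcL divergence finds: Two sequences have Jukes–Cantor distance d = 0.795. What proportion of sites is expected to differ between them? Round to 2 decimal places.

0.49

p = (3/4)(1 − e^(−4d/3)) = 0.75 × (1 − e^(-1.06)) = 0.75 × (1 − 0.346456) = 0.490158.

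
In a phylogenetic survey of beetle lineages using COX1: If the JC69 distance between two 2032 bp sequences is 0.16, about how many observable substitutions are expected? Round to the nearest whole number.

293

Invert JC69: p = (3/4)(1 − e^(−4d/3)) = 0.75 × (1 − e^(-0.213333)) = 0.75 × (1 − 0.807887) = 0.144085.
Expected differing sites = pL ≈ 0.144085 × 2032 = 292.78072 ≈ 293.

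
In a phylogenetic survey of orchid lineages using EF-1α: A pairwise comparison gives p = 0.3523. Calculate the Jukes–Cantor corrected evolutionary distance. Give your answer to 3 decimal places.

0.476

d = −(3/4) ln(1 − 4p/3) = −0.75 ln(1 − 0.469733) = −0.75 ln(0.530267)
  = −0.75 × (-0.634375) = 0.475781 substitutions/site.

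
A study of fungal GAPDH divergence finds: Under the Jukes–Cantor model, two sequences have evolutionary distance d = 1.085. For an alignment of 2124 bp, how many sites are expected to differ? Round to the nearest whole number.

Invert JC69: p = (3/4)(1 − e^(−4d/3)) = 0.75 × (1 − e^(-1.446667)) = 0.75 × (1 − 0.235353) = 0.573485.
Expected differing sites = pL ≈ 0.573485 × 2124 = 1218.08214 ≈ 1218.

1218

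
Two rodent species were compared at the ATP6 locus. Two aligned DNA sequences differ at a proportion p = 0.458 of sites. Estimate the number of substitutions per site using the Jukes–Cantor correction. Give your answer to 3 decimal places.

0.707

d = −(3/4) ln(1 − 4p/3) = −0.75 ln(1 − 0.610667) = −0.75 ln(0.389333)
  = −0.75 × (-0.943320) = 0.707490 substitutions/site.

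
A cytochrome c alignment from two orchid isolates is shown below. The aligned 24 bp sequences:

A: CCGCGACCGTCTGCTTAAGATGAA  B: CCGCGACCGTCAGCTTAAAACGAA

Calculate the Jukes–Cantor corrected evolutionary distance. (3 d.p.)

The sequences differ at 3 of 24 sites (12, 19, 21), so p = 3/24 = 0.125.
d = −(3/4) ln(1 − 4p/3) = −0.75 ln(1 − 0.166667) = −0.75 ln(0.833333)
  = −0.75 × (-0.182322) = 0.136742 substitutions/site.

0.137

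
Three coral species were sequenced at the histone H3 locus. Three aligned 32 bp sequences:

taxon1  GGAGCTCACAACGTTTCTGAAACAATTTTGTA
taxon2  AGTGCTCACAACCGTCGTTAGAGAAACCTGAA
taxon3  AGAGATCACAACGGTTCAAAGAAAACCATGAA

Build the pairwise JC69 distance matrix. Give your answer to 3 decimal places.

taxon1–taxon2: 13/32 sites differ → p = 0.40625, d = −0.75 ln(1 − 0.541667) = 0.585119 ≈ 0.585.
taxon1–taxon3: 11/32 sites differ → p = 0.34375, d = −0.75 ln(1 − 0.458333) = 0.459828 ≈ 0.460.
taxon2–taxon3: 10/32 sites differ → p = 0.3125, d = −0.75 ln(1 − 0.416667) = 0.404248 ≈ 0.404.

d(taxon1,taxon2) = 0.585, d(taxon1,taxon3) = 0.460, d(taxon2,taxon3) = 0.404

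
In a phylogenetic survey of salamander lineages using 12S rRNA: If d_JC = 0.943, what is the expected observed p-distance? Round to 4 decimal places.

p = (3/4)(1 − e^(−4d/3)) = 0.75 × (1 − e^(-1.257333)) = 0.75 × (1 − 0.284412) = 0.536691.

0.5367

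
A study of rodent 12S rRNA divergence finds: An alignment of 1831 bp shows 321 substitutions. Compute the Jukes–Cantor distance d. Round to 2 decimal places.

p = 321/1831 ≈ 0.175314.
d = −(3/4) ln(1 − 4p/3) = −0.75 ln(1 − 0.233752) = −0.75 ln(0.766248)
  = −0.75 × (-0.266249) = 0.199687 substitutions/site.

0.20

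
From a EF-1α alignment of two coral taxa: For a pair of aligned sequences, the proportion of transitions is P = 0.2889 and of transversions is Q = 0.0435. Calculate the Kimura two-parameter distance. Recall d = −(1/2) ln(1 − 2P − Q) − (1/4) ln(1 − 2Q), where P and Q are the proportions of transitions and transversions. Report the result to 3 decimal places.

0.508

Under the Kimura two-parameter model, d = −½ ln(1 − 2P − Q) − ¼ ln(1 − 2Q).
1 − 2P − Q = 0.3787, giving −½ ln(0.3787) = 0.485505.
1 − 2Q = 0.913, giving −¼ ln(0.913) = 0.022755.
d = 0.485505 + 0.022755 = 0.508260.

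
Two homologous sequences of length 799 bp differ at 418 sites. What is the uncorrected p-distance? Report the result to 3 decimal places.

0.523

p = 418/799 = 0.523153… ≈ 0.523 (to 3 d.p.).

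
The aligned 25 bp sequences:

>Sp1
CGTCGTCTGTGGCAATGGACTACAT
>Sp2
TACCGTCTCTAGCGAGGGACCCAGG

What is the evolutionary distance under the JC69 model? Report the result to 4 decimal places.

The sequences differ at 12 of 25 sites, so p = 12/25 = 0.48.
d = −(3/4) ln(1 − 4p/3) = −0.75 ln(1 − 0.64) = −0.75 ln(0.36)
  = −0.75 × (-1.021651) = 0.766238 substitutions/site.

0.7662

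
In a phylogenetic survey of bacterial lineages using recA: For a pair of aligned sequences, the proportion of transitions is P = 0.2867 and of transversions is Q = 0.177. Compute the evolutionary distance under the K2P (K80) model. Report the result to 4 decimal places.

0.8032

Under the Kimura two-parameter model, d = −½ ln(1 − 2P − Q) − ¼ ln(1 − 2Q).
1 − 2P − Q = 0.2496, giving −½ ln(0.2496) = 0.693948.
1 − 2Q = 0.646, giving −¼ ln(0.646) = 0.109239.
d = 0.693948 + 0.109239 = 0.803187.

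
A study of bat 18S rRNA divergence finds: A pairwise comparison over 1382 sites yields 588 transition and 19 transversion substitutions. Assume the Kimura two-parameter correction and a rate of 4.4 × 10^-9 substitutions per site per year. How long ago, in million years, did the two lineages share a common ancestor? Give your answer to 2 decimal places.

P = 588/1382 ≈ 0.42547 and Q = 19/1382 ≈ 0.013748.
Under the Kimura two-parameter model, d = −½ ln(1 − 2P − Q) − ¼ ln(1 − 2Q).
1 − 2P − Q = 0.135312, giving −½ ln(0.135312) = 1.000086.
1 − 2Q = 0.972504, giving −¼ ln(0.972504) = 0.006970.
d = 1.000086 + 0.006970 = 1.007056.
Under a molecular clock d = 2μt, so t = d/(2μ) = 1.007056 / (2 × 4.4 × 10^-9) = 114.44 million years.

114.44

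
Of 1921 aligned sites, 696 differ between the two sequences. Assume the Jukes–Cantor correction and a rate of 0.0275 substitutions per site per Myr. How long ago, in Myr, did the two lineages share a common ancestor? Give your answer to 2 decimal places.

p = 696/1921 ≈ 0.362311.
d = −(3/4) ln(1 − 4p/3) = −0.75 ln(1 − 0.483081) = −0.75 ln(0.516919)
  = −0.75 × (-0.659869) = 0.494902 substitutions/site.
Under a molecular clock d = 2μt, so t = d/(2μ) = 0.494902 / (2 × 0.0275) = 9.00 Myr.

9.00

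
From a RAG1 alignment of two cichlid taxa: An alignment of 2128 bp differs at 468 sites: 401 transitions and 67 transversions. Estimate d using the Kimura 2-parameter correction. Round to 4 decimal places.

P = 401/2128 ≈ 0.18844 and Q = 67/2128 ≈ 0.031485.
Under the Kimura two-parameter model, d = −½ ln(1 − 2P − Q) − ¼ ln(1 − 2Q).
1 − 2P − Q = 0.591635, giving −½ ln(0.591635) = 0.262433.
1 − 2Q = 0.93703, giving −¼ ln(0.93703) = 0.016260.
d = 0.262433 + 0.016260 = 0.278693.

0.2787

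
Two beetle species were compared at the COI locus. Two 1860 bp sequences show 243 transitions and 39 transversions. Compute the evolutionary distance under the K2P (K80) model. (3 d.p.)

0.177

P = 243/1860 ≈ 0.130645 and Q = 39/1860 ≈ 0.020968.
Under the Kimura two-parameter model, d = −½ ln(1 − 2P − Q) − ¼ ln(1 − 2Q).
1 − 2P − Q = 0.717742, giving −½ ln(0.717742) = 0.165823.
1 − 2Q = 0.958064, giving −¼ ln(0.958064) = 0.010710.
d = 0.165823 + 0.010710 = 0.176533.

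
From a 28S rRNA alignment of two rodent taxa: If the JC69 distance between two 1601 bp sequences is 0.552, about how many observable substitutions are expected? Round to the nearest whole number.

Invert JC69: p = (3/4)(1 − e^(−4d/3)) = 0.75 × (1 − e^(-0.736)) = 0.75 × (1 − 0.479026) = 0.390731.
Expected differing sites = pL ≈ 0.390731 × 1601 = 625.560331 ≈ 626.

626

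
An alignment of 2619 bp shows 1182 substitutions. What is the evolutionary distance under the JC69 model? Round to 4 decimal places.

p = 1182/2619 ≈ 0.451317.
d = −(3/4) ln(1 − 4p/3) = −0.75 ln(1 − 0.601756) = −0.75 ln(0.398244)
  = −0.75 × (-0.920690) = 0.690518 substitutions/site.

0.6905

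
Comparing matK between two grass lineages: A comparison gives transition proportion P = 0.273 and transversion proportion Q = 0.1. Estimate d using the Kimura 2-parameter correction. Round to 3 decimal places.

Under the Kimura two-parameter model, d = −½ ln(1 − 2P − Q) − ¼ ln(1 − 2Q).
1 − 2P − Q = 0.354, giving −½ ln(0.354) = 0.519229.
1 − 2Q = 0.8, giving −¼ ln(0.8) = 0.055786.
d = 0.519229 + 0.055786 = 0.575015.

0.575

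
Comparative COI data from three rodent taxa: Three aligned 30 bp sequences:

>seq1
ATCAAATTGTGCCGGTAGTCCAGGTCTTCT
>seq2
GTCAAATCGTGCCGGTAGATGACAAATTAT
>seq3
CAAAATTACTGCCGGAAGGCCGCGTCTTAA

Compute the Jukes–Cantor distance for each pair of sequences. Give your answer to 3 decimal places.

seq1–seq2: 10/30 sites differ → p ≈ 0.333333, d = −0.75 ln(1 − 0.444444) = 0.440839 ≈ 0.441.
seq1–seq3: 12/30 sites differ → p = 0.4, d = −0.75 ln(1 − 0.533333) = 0.571605 ≈ 0.572.
seq2–seq3: 15/30 sites differ → p = 0.5, d = −0.75 ln(1 − 0.666667) = 0.823960 ≈ 0.824.

d(seq1,seq2) = 0.441, d(seq1,seq3) = 0.572, d(seq2,seq3) = 0.824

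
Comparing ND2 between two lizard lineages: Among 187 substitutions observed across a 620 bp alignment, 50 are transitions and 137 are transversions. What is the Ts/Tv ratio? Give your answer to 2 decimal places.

0.36

R = 50/137 = 0.364963… ≈ 0.36 (to 2 d.p.).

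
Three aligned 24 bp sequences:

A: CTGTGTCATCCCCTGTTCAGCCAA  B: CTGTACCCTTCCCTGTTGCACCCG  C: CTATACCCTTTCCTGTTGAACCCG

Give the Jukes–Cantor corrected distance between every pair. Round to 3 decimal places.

d(A,B) = 0.520, d(A,C) = 0.608, d(B,C) = 0.137

A–B: 9/24 sites differ → p = 0.375, d = −0.75 ln(1 − 0.5) = 0.519860 ≈ 0.520.
A–C: 10/24 sites differ → p ≈ 0.416667, d = −0.75 ln(1 − 0.555556) = 0.608198 ≈ 0.608.
B–C: 3/24 sites differ → p = 0.125, d = −0.75 ln(1 − 0.166667) = 0.136741 ≈ 0.137.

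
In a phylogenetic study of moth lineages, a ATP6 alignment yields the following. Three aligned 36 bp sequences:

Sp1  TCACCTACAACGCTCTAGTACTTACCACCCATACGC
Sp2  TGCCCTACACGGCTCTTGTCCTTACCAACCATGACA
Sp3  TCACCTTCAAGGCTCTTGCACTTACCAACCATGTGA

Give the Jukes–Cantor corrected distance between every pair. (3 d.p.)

Sp1–Sp2: 11/36 sites differ → p ≈ 0.305556, d = −0.75 ln(1 − 0.407408) = 0.392437 ≈ 0.392.
Sp1–Sp3: 8/36 sites differ → p ≈ 0.222222, d = −0.75 ln(1 − 0.296296) = 0.263548 ≈ 0.264.
Sp2–Sp3: 8/36 sites differ → p ≈ 0.222222, d = −0.75 ln(1 − 0.296296) = 0.263548 ≈ 0.264.

d(Sp1,Sp2) = 0.392, d(Sp1,Sp3) = 0.264, d(Sp2,Sp3) = 0.264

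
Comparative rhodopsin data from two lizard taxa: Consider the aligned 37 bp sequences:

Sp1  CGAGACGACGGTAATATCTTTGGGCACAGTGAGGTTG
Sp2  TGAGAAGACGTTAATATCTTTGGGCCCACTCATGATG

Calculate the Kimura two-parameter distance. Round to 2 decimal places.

Of 37 sites, 1 differences are transitions and 7 are transversions, so P = 1/37 ≈ 0.027027 and Q = 7/37 ≈ 0.189189.
Under the Kimura two-parameter model, d = −½ ln(1 − 2P − Q) − ¼ ln(1 − 2Q).
1 − 2P − Q = 0.756757, giving −½ ln(0.756757) = 0.139357.
1 − 2Q = 0.621622, giving −¼ ln(0.621622) = 0.118856.
d = 0.139357 + 0.118856 = 0.258213.

0.26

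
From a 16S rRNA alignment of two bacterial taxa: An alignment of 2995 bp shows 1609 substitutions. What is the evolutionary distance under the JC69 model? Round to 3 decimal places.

0.945

p = 1609/2995 ≈ 0.537229.
d = −(3/4) ln(1 − 4p/3) = −0.75 ln(1 − 0.716305) = −0.75 ln(0.283695)
  = −0.75 × (-1.259856) = 0.944892 substitutions/site.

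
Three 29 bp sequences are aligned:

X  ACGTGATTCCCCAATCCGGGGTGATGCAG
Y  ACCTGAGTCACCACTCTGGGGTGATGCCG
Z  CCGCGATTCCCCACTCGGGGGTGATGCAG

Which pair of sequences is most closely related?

X–Y: 6/29 differ, p = 0.207, d = 0.242.
X–Z: 4/29 differ, p = 0.138, d = 0.152.
Y–Z: 7/29 differ, p = 0.241, d = 0.291.
The smallest distance is between X and Z.

X and Z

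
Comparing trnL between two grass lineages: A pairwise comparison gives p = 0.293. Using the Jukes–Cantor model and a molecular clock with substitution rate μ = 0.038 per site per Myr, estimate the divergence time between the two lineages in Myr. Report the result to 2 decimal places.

4.89

d = −(3/4) ln(1 − 4p/3) = −0.75 ln(1 − 0.390667) = −0.75 ln(0.609333)
  = −0.75 × (-0.495390) = 0.371543 substitutions/site.
Under a molecular clock d = 2μt, so t = d/(2μ) = 0.371543 / (2 × 0.038) = 4.89 Myr.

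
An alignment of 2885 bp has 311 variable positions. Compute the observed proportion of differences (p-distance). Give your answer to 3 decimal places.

p = 311/2885 = 0.107798… ≈ 0.108 (to 3 d.p.).

0.108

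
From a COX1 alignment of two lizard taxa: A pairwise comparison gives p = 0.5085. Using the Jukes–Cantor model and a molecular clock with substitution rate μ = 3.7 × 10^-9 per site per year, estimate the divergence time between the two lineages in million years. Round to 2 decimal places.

d = −(3/4) ln(1 − 4p/3) = −0.75 ln(1 − 0.678) = −0.75 ln(0.322)
  = −0.75 × (-1.133204) = 0.849903 substitutions/site.
Under a molecular clock d = 2μt, so t = d/(2μ) = 0.849903 / (2 × 3.7 × 10^-9) = 114.85 million years.

114.85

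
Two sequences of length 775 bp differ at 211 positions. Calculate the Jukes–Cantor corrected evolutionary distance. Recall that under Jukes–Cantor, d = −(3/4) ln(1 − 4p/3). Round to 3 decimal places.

0.338

p = 211/775 ≈ 0.272258.
d = −(3/4) ln(1 − 4p/3) = −0.75 ln(1 − 0.363011) = −0.75 ln(0.636989)
  = −0.75 × (-0.451003) = 0.338252 substitutions/site.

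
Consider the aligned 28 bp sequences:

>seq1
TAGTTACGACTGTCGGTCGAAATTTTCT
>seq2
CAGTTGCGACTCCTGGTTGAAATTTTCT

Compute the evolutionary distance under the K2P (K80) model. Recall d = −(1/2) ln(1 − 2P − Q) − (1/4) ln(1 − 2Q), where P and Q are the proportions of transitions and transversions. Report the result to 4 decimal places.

0.2680

Of 28 sites, 5 differences are transitions and 1 are transversions, so P = 5/28 ≈ 0.178571 and Q = 1/28 ≈ 0.035714.
Under the Kimura two-parameter model, d = −½ ln(1 − 2P − Q) − ¼ ln(1 − 2Q).
1 − 2P − Q = 0.607144, giving −½ ln(0.607144) = 0.249495.
1 − 2Q = 0.928572, giving −¼ ln(0.928572) = 0.018527.
d = 0.249495 + 0.018527 = 0.268022.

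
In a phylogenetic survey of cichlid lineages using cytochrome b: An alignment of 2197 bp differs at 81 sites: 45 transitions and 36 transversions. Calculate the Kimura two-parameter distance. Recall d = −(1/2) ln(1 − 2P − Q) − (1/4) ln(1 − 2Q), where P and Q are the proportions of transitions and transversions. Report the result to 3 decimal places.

P = 45/2197 ≈ 0.020482 and Q = 36/2197 ≈ 0.016386.
Under the Kimura two-parameter model, d = −½ ln(1 − 2P − Q) − ¼ ln(1 − 2Q).
1 − 2P − Q = 0.94265, giving −½ ln(0.94265) = 0.029530.
1 − 2Q = 0.967228, giving −¼ ln(0.967228) = 0.008330.
d = 0.029530 + 0.008330 = 0.037860.

0.038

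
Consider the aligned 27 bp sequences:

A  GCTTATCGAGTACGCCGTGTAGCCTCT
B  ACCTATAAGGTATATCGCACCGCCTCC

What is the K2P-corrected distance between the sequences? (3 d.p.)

1.139

Of 27 sites, 11 differences are transitions and 2 are transversions, so P = 11/27 ≈ 0.407407 and Q = 2/27 ≈ 0.074074.
Under the Kimura two-parameter model, d = −½ ln(1 − 2P − Q) − ¼ ln(1 − 2Q).
1 − 2P − Q = 0.111112, giving −½ ln(0.111112) = 1.098608.
1 − 2Q = 0.851852, giving −¼ ln(0.851852) = 0.040086.
d = 1.098608 + 0.040086 = 1.138694.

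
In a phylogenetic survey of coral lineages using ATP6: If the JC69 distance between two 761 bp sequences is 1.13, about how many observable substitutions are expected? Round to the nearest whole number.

Invert JC69: p = (3/4)(1 − e^(−4d/3)) = 0.75 × (1 − e^(-1.506667)) = 0.75 × (1 − 0.221647) = 0.583765.
Expected differing sites = pL ≈ 0.583765 × 761 = 444.245165 ≈ 444.

444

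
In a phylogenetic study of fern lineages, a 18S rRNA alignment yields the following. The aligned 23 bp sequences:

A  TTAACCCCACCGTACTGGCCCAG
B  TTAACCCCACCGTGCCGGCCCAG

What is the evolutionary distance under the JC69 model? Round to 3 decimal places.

The sequences differ at 2 of 23 sites (14, 16), so p = 2/23 ≈ 0.086957.
d = −(3/4) ln(1 − 4p/3) = −0.75 ln(1 − 0.115943) = −0.75 ln(0.884057)
  = −0.75 × (-0.123234) = 0.092426 substitutions/site.

0.092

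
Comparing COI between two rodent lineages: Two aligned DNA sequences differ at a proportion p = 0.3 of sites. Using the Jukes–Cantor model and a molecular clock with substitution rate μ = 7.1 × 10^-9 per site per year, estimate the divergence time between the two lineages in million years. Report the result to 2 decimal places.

26.98

d = −(3/4) ln(1 − 4p/3) = −0.75 ln(1 − 0.4) = −0.75 ln(0.6)
  = −0.75 × (-0.510826) = 0.383120 substitutions/site.
Under a molecular clock d = 2μt, so t = d/(2μ) = 0.383120 / (2 × 7.1 × 10^-9) = 26.98 million years.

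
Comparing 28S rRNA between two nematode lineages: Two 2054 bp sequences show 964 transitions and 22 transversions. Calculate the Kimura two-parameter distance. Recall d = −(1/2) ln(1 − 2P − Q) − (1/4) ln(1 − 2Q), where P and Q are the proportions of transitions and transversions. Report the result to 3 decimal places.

1.497

P = 964/2054 ≈ 0.469328 and Q = 22/2054 ≈ 0.010711.
Under the Kimura two-parameter model, d = −½ ln(1 − 2P − Q) − ¼ ln(1 − 2Q).
1 − 2P − Q = 0.050633, giving −½ ln(0.050633) = 1.491576.
1 − 2Q = 0.978578, giving −¼ ln(0.978578) = 0.005414.
d = 1.491576 + 0.005414 = 1.496990.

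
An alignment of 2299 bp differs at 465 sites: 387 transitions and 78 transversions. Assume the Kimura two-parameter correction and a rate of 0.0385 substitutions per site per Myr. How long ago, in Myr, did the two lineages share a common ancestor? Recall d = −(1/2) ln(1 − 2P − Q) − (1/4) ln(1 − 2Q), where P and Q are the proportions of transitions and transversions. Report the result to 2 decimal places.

P = 387/2299 ≈ 0.168334 and Q = 78/2299 ≈ 0.033928.
Under the Kimura two-parameter model, d = −½ ln(1 − 2P − Q) − ¼ ln(1 − 2Q).
1 − 2P − Q = 0.629404, giving −½ ln(0.629404) = 0.231491.
1 − 2Q = 0.932144, giving −¼ ln(0.932144) = 0.017567.
d = 0.231491 + 0.017567 = 0.249058.
Under a molecular clock d = 2μt, so t = d/(2μ) = 0.249058 / (2 × 0.0385) = 3.23 Myr.

3.23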